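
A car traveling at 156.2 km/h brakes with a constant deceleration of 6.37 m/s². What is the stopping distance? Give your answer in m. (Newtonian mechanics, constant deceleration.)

v₀ = 156.2 km/h × 0.2777777777777778 = 43.3889 m/s
d = v₀² / (2a) = 43.3889² / (2 × 6.37) = 1882.6 / 12.74 = 147.8 m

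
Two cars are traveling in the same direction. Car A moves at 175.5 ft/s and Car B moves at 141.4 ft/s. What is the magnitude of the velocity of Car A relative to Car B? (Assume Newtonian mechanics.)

v_rel = |v_A - v_B| = |175.5 - 141.4| = 34.1 ft/s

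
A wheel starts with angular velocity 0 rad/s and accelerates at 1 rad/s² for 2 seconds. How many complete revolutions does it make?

θ = ω₀t + ½αt² = 0×2 + ½×1×2² = 2.0 rad
Total revolutions = θ/(2π) = 2.0/(2π) = 0.32
Complete revolutions = ⌊0.32⌋ = 0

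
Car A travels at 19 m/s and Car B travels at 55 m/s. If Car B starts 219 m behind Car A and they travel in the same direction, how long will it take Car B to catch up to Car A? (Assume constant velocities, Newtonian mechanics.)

Relative speed: v_rel = 55 - 19 = 36 m/s
Time to catch: t = d₀/v_rel = 219/36 = 6.08 s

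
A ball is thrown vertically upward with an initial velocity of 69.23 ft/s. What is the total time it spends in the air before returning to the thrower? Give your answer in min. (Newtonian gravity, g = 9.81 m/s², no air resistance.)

v₀ = 69.23 ft/s × 0.3048 = 21.1013 m/s
t_total = 2 × v₀ / g = 2 × 21.1013 / 9.81 = 4.302 s
t_total = 4.302 s / 60.0 = 0.0717 min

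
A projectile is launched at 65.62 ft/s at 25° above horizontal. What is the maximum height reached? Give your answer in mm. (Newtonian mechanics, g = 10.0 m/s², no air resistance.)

v₀ = 65.62 ft/s × 0.3048 = 20.001 m/s
H = v₀² × sin²(θ) / (2g) = 20.001² × sin(25°)² / (2 × 10.0) = 400.04 × 0.178606 / 20.0 = 3.57248 m
H = 3.57248 m / 0.001 = 3572 mm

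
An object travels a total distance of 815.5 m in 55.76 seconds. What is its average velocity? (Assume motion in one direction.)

v_avg = Δd / Δt = 815.5 / 55.76 = 14.63 m/s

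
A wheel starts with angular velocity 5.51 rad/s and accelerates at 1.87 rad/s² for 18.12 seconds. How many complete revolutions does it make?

θ = ω₀t + ½αt² = 5.51×18.12 + ½×1.87×18.12² = 406.833864 rad
Total revolutions = θ/(2π) = 406.833864/(2π) = 64.75
Complete revolutions = ⌊64.75⌋ = 64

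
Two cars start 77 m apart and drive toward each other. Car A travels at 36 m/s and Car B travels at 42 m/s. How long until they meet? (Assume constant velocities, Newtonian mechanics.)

Combined speed: v_combined = 36 + 42 = 78 m/s
Time to meet: t = d/v_combined = 77/78 = 0.99 s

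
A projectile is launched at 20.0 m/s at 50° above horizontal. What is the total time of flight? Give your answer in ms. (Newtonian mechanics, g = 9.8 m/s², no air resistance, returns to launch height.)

T = 2 × v₀ × sin(θ) / g = 2 × 20.0 × sin(50°) / 9.8 = 2 × 20.0 × 0.766044 / 9.8 = 3.12671 s
T = 3.12671 s / 0.001 = 3127 ms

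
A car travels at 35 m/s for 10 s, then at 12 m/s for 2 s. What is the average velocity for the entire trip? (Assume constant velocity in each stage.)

d₁ = v₁t₁ = 35 × 10 = 350 m
d₂ = v₂t₂ = 12 × 2 = 24 m
d_total = 374 m, t_total = 12 s
v_avg = d_total/t_total = 374/12 = 31.17 m/s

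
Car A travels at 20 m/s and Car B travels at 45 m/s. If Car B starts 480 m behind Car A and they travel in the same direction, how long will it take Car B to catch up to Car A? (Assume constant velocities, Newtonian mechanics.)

Relative speed: v_rel = 45 - 20 = 25 m/s
Time to catch: t = d₀/v_rel = 480/25 = 19.2 s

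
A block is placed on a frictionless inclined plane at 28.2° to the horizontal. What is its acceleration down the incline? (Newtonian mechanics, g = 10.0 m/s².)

a = g sin(θ) = 10.0 × sin(28.2°) = 10.0 × 0.4726 = 4.73 m/s²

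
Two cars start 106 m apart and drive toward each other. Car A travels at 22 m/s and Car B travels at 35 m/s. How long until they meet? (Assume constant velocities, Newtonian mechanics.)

Combined speed: v_combined = 22 + 35 = 57 m/s
Time to meet: t = d/v_combined = 106/57 = 1.86 s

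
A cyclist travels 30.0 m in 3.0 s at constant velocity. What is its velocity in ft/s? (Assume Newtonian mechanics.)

v = d / t = 30.0 / 3.0 = 10.0 m/s
v = 10.0 m/s / 0.3048 = 32.81 ft/s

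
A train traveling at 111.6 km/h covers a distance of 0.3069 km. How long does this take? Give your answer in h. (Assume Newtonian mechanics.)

d = 0.3069 km × 1000.0 = 306.9 m
v = 111.6 km/h × 0.2777777777777778 = 31.0 m/s
t = d / v = 306.9 / 31.0 = 9.9 s
t = 9.9 s / 3600.0 = 0.00275 h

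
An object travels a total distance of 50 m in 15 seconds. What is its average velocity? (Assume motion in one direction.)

v_avg = Δd / Δt = 50 / 15 = 3.33 m/s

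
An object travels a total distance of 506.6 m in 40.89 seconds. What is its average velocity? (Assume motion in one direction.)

v_avg = Δd / Δt = 506.6 / 40.89 = 12.39 m/s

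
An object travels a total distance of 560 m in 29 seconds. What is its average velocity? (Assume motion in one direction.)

v_avg = Δd / Δt = 560 / 29 = 19.31 m/s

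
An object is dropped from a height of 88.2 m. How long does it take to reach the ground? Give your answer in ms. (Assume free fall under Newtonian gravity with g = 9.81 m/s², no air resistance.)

t = √(2h/g) = √(2 × 88.2 / 9.81) = 4.24048 s
t = 4.24048 s / 0.001 = 4240 ms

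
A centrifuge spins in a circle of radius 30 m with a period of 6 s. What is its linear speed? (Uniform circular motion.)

v = 2πr/T = 2π×30/6 = 31.42 m/s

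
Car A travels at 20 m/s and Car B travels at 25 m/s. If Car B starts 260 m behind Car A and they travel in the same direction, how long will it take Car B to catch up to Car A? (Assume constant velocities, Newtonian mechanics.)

Relative speed: v_rel = 25 - 20 = 5 m/s
Time to catch: t = d₀/v_rel = 260/5 = 52.0 s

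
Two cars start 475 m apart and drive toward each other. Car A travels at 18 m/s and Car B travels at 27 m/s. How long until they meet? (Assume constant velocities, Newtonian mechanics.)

Combined speed: v_combined = 18 + 27 = 45 m/s
Time to meet: t = d/v_combined = 475/45 = 10.56 s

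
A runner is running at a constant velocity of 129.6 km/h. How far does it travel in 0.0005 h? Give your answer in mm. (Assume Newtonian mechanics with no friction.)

v = 129.6 km/h × 0.2777777777777778 = 36.0 m/s
t = 0.0005 h × 3600.0 = 1.8 s
d = v × t = 36.0 × 1.8 = 64.8 m
d = 64.8 m / 0.001 = 64800 mm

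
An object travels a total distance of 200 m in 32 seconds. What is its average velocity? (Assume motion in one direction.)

v_avg = Δd / Δt = 200 / 32 = 6.25 m/s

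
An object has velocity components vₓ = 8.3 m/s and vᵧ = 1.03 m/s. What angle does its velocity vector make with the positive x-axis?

θ = arctan(vᵧ/vₓ) = arctan(1.03/8.3) = 7.07°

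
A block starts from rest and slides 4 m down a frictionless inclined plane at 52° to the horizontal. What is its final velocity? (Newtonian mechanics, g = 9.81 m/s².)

a = g sin(θ) = 9.81 × sin(52°) = 7.7304 m/s²
v = √(2ad) = √(2 × 7.7304 × 4) = 7.86 m/s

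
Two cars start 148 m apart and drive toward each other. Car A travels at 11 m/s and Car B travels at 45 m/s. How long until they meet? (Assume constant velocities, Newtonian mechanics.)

Combined speed: v_combined = 11 + 45 = 56 m/s
Time to meet: t = d/v_combined = 148/56 = 2.64 s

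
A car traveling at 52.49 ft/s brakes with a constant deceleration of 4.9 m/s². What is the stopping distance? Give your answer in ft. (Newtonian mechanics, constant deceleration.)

v₀ = 52.49 ft/s × 0.3048 = 15.999 m/s
d = v₀² / (2a) = 15.999² / (2 × 4.9) = 255.968 / 9.8 = 26.1192 m
d = 26.1192 m / 0.3048 = 85.69 ft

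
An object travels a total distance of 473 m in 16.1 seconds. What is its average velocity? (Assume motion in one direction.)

v_avg = Δd / Δt = 473 / 16.1 = 29.38 m/s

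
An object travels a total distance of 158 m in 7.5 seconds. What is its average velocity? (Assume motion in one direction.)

v_avg = Δd / Δt = 158 / 7.5 = 21.07 m/s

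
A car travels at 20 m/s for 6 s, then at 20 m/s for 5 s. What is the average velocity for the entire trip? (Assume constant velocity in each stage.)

d₁ = v₁t₁ = 20 × 6 = 120 m
d₂ = v₂t₂ = 20 × 5 = 100 m
d_total = 220 m, t_total = 11 s
v_avg = d_total/t_total = 220/11 = 20.0 m/s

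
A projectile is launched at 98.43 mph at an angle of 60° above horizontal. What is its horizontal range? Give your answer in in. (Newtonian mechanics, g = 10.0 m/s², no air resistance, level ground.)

v₀ = 98.43 mph × 0.44704 = 44.00215 m/s
R = v₀² × sin(2θ) / g = 44.00215² × sin(2 × 60°) / 10.0 = 1936.189 × 0.8660254 / 10.0 = 167.6789 m
R = 167.6789 m / 0.0254 = 6602 in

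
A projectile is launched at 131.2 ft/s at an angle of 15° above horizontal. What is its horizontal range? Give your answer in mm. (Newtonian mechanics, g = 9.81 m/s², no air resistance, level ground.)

v₀ = 131.2 ft/s × 0.3048 = 39.9898 m/s
R = v₀² × sin(2θ) / g = 39.9898² × sin(2 × 15°) / 9.81 = 1599.18 × 0.5 / 9.81 = 81.5076 m
R = 81.5076 m / 0.001 = 81510 mm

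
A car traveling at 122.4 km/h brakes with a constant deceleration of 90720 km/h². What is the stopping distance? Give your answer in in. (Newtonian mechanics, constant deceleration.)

v₀ = 122.4 km/h × 0.2777777777777778 = 34.0 m/s
a = 90720 km/h² × 7.716049382716049e-05 = 7.0 m/s²
d = v₀² / (2a) = 34.0² / (2 × 7.0) = 1156.0 / 14.0 = 82.5714 m
d = 82.5714 m / 0.0254 = 3251 in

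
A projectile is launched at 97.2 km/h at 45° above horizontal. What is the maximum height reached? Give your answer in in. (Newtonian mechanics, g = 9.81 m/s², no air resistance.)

v₀ = 97.2 km/h × 0.2777777777777778 = 27.0 m/s
H = v₀² × sin²(θ) / (2g) = 27.0² × sin(45°)² / (2 × 9.81) = 729.0 × 0.5 / 19.62 = 18.578 m
H = 18.578 m / 0.0254 = 731.4 in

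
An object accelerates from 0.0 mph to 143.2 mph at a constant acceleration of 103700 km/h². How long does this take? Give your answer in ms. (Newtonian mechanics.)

v₀ = 0.0 mph × 0.44704 = 0.0 m/s
v = 143.2 mph × 0.44704 = 64.0161 m/s
a = 103700 km/h² × 7.716049382716049e-05 = 8.00154 m/s²
t = (v - v₀) / a = (64.0161 - 0.0) / 8.00154 = 8.00047 s
t = 8.00047 s / 0.001 = 8000 ms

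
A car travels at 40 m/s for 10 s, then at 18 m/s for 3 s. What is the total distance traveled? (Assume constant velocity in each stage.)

d₁ = v₁t₁ = 40 × 10 = 400 m
d₂ = v₂t₂ = 18 × 3 = 54 m
d_total = 400 + 54 = 454 m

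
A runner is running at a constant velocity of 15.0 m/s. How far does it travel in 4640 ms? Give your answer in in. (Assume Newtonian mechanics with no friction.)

t = 4640 ms × 0.001 = 4.64 s
d = v × t = 15.0 × 4.64 = 69.6 m
d = 69.6 m / 0.0254 = 2740 in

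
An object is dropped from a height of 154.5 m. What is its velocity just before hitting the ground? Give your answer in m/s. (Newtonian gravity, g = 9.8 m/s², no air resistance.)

v = √(2gh) = √(2 × 9.8 × 154.5) = 55.03 m/s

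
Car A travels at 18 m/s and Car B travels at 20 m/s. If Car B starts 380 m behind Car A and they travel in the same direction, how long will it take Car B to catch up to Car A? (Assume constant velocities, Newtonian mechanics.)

Relative speed: v_rel = 20 - 18 = 2 m/s
Time to catch: t = d₀/v_rel = 380/2 = 190.0 s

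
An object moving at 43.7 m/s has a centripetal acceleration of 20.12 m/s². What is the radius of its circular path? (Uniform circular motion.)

r = v²/a_c = 43.7²/20.12 = 94.92 m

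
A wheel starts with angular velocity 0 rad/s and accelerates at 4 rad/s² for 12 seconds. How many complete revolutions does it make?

θ = ω₀t + ½αt² = 0×12 + ½×4×12² = 288.0 rad
Total revolutions = θ/(2π) = 288.0/(2π) = 45.84
Complete revolutions = ⌊45.84⌋ = 45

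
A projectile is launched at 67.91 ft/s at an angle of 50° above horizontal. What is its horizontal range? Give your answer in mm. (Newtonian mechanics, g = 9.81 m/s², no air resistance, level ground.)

v₀ = 67.91 ft/s × 0.3048 = 20.699 m/s
R = v₀² × sin(2θ) / g = 20.699² × sin(2 × 50°) / 9.81 = 428.449 × 0.984808 / 9.81 = 43.0112 m
R = 43.0112 m / 0.001 = 43010 mm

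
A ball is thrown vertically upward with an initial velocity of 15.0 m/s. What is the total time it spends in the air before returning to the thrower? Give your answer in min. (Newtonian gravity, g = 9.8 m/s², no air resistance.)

t_total = 2 × v₀ / g = 2 × 15.0 / 9.8 = 3.06122 s
t_total = 3.06122 s / 60.0 = 0.05102 min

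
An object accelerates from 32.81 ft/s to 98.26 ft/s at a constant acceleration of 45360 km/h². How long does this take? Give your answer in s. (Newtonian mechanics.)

v₀ = 32.81 ft/s × 0.3048 = 10.0005 m/s
v = 98.26 ft/s × 0.3048 = 29.9496 m/s
a = 45360 km/h² × 7.716049382716049e-05 = 3.5 m/s²
t = (v - v₀) / a = (29.9496 - 10.0005) / 3.5 = 5.7 s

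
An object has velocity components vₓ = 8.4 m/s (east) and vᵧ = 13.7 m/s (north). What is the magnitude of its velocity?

|v| = √(vₓ² + vᵧ²) = √(8.4² + 13.7²) = √(258.25) = 16.07 m/s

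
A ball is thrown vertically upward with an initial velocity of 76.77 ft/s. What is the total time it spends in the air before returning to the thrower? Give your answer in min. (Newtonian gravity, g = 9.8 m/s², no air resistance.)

v₀ = 76.77 ft/s × 0.3048 = 23.3995 m/s
t_total = 2 × v₀ / g = 2 × 23.3995 / 9.8 = 4.77541 s
t_total = 4.77541 s / 60.0 = 0.07959 min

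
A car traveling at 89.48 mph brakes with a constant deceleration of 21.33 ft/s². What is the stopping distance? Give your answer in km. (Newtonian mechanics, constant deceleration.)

v₀ = 89.48 mph × 0.44704 = 40.0011 m/s
a = 21.33 ft/s² × 0.3048 = 6.50138 m/s²
d = v₀² / (2a) = 40.0011² / (2 × 6.50138) = 1600.09 / 13.0028 = 123.057 m
d = 123.057 m / 1000.0 = 0.1231 km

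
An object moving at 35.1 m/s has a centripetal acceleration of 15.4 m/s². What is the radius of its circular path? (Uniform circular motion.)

r = v²/a_c = 35.1²/15.4 = 80.0 m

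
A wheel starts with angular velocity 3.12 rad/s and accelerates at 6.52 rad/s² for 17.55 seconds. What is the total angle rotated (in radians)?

θ = ω₀t + ½αt² = 3.12×17.55 + ½×6.52×17.55² = 1058.84 rad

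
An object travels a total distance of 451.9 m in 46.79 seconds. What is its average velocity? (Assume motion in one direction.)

v_avg = Δd / Δt = 451.9 / 46.79 = 9.66 m/s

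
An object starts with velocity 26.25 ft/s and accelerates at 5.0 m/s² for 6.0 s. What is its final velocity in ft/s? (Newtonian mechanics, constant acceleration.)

v₀ = 26.25 ft/s × 0.3048 = 8.001 m/s
v = v₀ + a × t = 8.001 + 5.0 × 6.0 = 38.001 m/s
v = 38.001 m/s / 0.3048 = 124.7 ft/s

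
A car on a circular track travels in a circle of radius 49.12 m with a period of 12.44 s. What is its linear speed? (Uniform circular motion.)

v = 2πr/T = 2π×49.12/12.44 = 24.81 m/s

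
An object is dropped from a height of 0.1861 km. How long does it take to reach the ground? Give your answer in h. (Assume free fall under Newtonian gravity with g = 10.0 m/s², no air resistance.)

h = 0.1861 km × 1000.0 = 186.1 m
t = √(2h/g) = √(2 × 186.1 / 10.0) = 6.10082 s
t = 6.10082 s / 3600.0 = 0.001695 h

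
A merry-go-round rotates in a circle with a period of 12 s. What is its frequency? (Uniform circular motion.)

f = 1/T = 1/12 = 0.0833 Hz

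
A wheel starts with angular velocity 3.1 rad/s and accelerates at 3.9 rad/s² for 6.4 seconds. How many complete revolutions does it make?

θ = ω₀t + ½αt² = 3.1×6.4 + ½×3.9×6.4² = 99.712 rad
Total revolutions = θ/(2π) = 99.712/(2π) = 15.87
Complete revolutions = ⌊15.87⌋ = 15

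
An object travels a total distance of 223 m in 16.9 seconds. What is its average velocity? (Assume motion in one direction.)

v_avg = Δd / Δt = 223 / 16.9 = 13.2 m/s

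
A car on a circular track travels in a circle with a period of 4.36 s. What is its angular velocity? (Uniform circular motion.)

ω = 2π/T = 2π/4.36 = 1.4411 rad/s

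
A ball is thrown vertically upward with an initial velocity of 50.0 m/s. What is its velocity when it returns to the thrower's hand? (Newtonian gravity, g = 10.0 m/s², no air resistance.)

By conservation of energy (no air resistance), the ball returns to the throw height with the same speed as launch, but directed downward.
|v_ground| = v₀ = 50.0 m/s
v_ground = 50.0 m/s (downward)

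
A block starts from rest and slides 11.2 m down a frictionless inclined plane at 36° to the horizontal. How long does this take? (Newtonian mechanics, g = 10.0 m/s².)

a = g sin(θ) = 10.0 × sin(36°) = 5.8779 m/s²
t = √(2d/a) = √(2 × 11.2 / 5.8779) = 1.95 s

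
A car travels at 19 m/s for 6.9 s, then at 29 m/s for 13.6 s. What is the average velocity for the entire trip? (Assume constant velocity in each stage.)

d₁ = v₁t₁ = 19 × 6.9 = 131.1 m
d₂ = v₂t₂ = 29 × 13.6 = 394.4 m
d_total = 525.5 m, t_total = 20.5 s
v_avg = d_total/t_total = 525.5/20.5 = 25.63 m/s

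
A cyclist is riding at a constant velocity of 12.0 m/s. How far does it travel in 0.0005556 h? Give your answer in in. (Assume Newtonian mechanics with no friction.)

t = 0.0005556 h × 3600.0 = 2.00016 s
d = v × t = 12.0 × 2.00016 = 24.0019 m
d = 24.0019 m / 0.0254 = 945.0 in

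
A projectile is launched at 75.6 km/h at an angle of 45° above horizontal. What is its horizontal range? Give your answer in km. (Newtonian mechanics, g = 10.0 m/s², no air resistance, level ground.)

v₀ = 75.6 km/h × 0.2777777777777778 = 21.0 m/s
R = v₀² × sin(2θ) / g = 21.0² × sin(2 × 45°) / 10.0 = 441.0 × 1.0 / 10.0 = 44.1 m
R = 44.1 m / 1000.0 = 0.0441 km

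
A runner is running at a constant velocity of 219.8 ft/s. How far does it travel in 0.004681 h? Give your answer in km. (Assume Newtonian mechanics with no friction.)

v = 219.8 ft/s × 0.3048 = 66.995 m/s
t = 0.004681 h × 3600.0 = 16.8516 s
d = v × t = 66.995 × 16.8516 = 1128.97 m
d = 1128.97 m / 1000.0 = 1.129 km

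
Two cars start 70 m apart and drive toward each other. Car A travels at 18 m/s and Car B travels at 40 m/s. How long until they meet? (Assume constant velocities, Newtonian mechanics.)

Combined speed: v_combined = 18 + 40 = 58 m/s
Time to meet: t = d/v_combined = 70/58 = 1.21 s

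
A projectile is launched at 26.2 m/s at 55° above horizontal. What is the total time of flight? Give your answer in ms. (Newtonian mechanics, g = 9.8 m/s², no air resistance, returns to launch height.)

T = 2 × v₀ × sin(θ) / g = 2 × 26.2 × sin(55°) / 9.8 = 2 × 26.2 × 0.819152 / 9.8 = 4.37996 s
T = 4.37996 s / 0.001 = 4380 ms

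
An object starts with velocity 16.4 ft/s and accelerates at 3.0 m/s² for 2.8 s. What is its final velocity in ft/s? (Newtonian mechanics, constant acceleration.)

v₀ = 16.4 ft/s × 0.3048 = 4.99872 m/s
v = v₀ + a × t = 4.99872 + 3.0 × 2.8 = 13.3987 m/s
v = 13.3987 m/s / 0.3048 = 43.96 ft/s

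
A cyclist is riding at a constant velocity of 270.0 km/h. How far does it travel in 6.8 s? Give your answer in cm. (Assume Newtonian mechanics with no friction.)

v = 270.0 km/h × 0.2777777777777778 = 75.0 m/s
d = v × t = 75.0 × 6.8 = 510.0 m
d = 510.0 m / 0.01 = 51000 cm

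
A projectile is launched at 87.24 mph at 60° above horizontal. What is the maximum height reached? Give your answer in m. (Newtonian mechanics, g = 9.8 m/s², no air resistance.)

v₀ = 87.24 mph × 0.44704 = 38.9998 m/s
H = v₀² × sin²(θ) / (2g) = 38.9998² × sin(60°)² / (2 × 9.8) = 1520.98 × 0.75 / 19.6 = 58.2 m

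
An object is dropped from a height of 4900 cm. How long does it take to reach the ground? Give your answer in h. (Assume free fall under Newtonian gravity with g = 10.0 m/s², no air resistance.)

h = 4900 cm × 0.01 = 49.0 m
t = √(2h/g) = √(2 × 49.0 / 10.0) = 3.1305 s
t = 3.1305 s / 3600.0 = 0.0008696 h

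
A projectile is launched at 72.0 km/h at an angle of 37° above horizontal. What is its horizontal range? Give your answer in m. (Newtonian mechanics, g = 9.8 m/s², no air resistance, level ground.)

v₀ = 72.0 km/h × 0.2777777777777778 = 20.0 m/s
R = v₀² × sin(2θ) / g = 20.0² × sin(2 × 37°) / 9.8 = 400.0 × 0.961262 / 9.8 = 39.24 m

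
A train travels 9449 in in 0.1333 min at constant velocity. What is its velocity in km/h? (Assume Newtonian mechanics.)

d = 9449 in × 0.0254 = 240.005 m
t = 0.1333 min × 60.0 = 7.998 s
v = d / t = 240.005 / 7.998 = 30.0081 m/s
v = 30.0081 m/s / 0.2777777777777778 = 108.0 km/h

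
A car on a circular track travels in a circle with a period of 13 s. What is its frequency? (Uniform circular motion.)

f = 1/T = 1/13 = 0.0769 Hz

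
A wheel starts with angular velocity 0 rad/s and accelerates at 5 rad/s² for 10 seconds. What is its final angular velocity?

ω = ω₀ + αt = 0 + 5 × 10 = 50 rad/s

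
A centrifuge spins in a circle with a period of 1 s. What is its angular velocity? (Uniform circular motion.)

ω = 2π/T = 2π/1 = 6.2832 rad/s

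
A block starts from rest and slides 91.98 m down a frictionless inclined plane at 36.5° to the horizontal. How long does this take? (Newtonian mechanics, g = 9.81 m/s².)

a = g sin(θ) = 9.81 × sin(36.5°) = 5.8352 m/s²
t = √(2d/a) = √(2 × 91.98 / 5.8352) = 5.61 s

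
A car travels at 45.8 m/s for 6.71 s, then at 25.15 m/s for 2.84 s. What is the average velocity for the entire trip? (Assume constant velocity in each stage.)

d₁ = v₁t₁ = 45.8 × 6.71 = 307.318 m
d₂ = v₂t₂ = 25.15 × 2.84 = 71.426 m
d_total = 378.744 m, t_total = 9.55 s
v_avg = d_total/t_total = 378.744/9.55 = 39.66 m/s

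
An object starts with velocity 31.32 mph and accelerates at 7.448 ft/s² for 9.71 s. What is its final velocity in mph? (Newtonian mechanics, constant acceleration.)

v₀ = 31.32 mph × 0.44704 = 14.0013 m/s
a = 7.448 ft/s² × 0.3048 = 2.27015 m/s²
v = v₀ + a × t = 14.0013 + 2.27015 × 9.71 = 36.0445 m/s
v = 36.0445 m/s / 0.44704 = 80.63 mph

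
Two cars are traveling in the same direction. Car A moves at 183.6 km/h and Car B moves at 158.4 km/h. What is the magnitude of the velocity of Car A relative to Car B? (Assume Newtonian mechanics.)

v_rel = |v_A - v_B| = |183.6 - 158.4| = 25.2 km/h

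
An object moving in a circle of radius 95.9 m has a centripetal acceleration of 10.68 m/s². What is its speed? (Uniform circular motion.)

v = √(a_c × r) = √(10.68 × 95.9) = 32.0 m/s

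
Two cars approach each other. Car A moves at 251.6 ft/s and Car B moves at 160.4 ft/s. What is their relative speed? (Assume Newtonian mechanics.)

v_rel = v_A + v_B = 251.6 + 160.4 = 412.0 ft/s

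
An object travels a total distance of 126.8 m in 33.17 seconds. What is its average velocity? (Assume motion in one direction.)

v_avg = Δd / Δt = 126.8 / 33.17 = 3.82 m/s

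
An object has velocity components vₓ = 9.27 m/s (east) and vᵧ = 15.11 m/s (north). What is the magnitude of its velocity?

|v| = √(vₓ² + vᵧ²) = √(9.27² + 15.11²) = √(314.245) = 17.73 m/s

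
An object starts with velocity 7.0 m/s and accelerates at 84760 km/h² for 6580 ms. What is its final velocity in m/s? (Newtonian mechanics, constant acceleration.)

a = 84760 km/h² × 7.716049382716049e-05 = 6.54012 m/s²
t = 6580 ms × 0.001 = 6.58 s
v = v₀ + a × t = 7.0 + 6.54012 × 6.58 = 50.03 m/s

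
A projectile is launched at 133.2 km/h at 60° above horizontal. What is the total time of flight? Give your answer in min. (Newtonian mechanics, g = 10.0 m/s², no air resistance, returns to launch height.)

v₀ = 133.2 km/h × 0.2777777777777778 = 37.0 m/s
T = 2 × v₀ × sin(θ) / g = 2 × 37.0 × sin(60°) / 10.0 = 2 × 37.0 × 0.866025 / 10.0 = 6.40859 s
T = 6.40859 s / 60.0 = 0.1068 min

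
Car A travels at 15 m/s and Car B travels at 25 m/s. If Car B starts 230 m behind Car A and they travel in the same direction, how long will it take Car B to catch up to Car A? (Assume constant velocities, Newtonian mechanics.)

Relative speed: v_rel = 25 - 15 = 10 m/s
Time to catch: t = d₀/v_rel = 230/10 = 23.0 s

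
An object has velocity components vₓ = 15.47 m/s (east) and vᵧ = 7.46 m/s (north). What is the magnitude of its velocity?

|v| = √(vₓ² + vᵧ²) = √(15.47² + 7.46²) = √(294.9725) = 17.17 m/s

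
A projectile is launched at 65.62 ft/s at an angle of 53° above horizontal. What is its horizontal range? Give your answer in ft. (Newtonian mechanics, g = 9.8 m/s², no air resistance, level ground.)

v₀ = 65.62 ft/s × 0.3048 = 20.001 m/s
R = v₀² × sin(2θ) / g = 20.001² × sin(2 × 53°) / 9.8 = 400.04 × 0.961262 / 9.8 = 39.2391 m
R = 39.2391 m / 0.3048 = 128.7 ft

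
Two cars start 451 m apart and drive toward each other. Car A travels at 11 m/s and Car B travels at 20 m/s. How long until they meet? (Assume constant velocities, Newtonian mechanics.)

Combined speed: v_combined = 11 + 20 = 31 m/s
Time to meet: t = d/v_combined = 451/31 = 14.55 s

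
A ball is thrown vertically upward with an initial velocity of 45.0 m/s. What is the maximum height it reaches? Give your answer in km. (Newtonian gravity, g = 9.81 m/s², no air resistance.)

h_max = v₀² / (2g) = 45.0² / (2 × 9.81) = 2025.0 / 19.62 = 103.211 m
h_max = 103.211 m / 1000.0 = 0.1032 km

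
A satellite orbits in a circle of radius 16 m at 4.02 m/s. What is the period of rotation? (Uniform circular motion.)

T = 2πr/v = 2π×16/4.02 = 25.01 s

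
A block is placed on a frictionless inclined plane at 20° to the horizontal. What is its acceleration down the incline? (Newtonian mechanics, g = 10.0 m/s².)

a = g sin(θ) = 10.0 × sin(20°) = 10.0 × 0.342 = 3.42 m/s²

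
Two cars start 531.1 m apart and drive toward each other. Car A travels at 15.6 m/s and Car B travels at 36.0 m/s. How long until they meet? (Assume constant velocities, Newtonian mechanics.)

Combined speed: v_combined = 15.6 + 36.0 = 51.6 m/s
Time to meet: t = d/v_combined = 531.1/51.6 = 10.29 s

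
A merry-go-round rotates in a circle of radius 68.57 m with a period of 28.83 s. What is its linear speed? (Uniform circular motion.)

v = 2πr/T = 2π×68.57/28.83 = 14.94 m/s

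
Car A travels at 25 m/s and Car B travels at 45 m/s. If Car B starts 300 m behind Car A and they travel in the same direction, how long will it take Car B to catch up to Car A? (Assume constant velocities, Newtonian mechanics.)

Relative speed: v_rel = 45 - 25 = 20 m/s
Time to catch: t = d₀/v_rel = 300/20 = 15.0 s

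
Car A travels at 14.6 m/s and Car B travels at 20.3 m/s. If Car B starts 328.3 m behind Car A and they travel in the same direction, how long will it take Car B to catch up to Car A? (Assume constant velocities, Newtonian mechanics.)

Relative speed: v_rel = 20.3 - 14.6 = 5.7 m/s
Time to catch: t = d₀/v_rel = 328.3/5.7 = 57.6 s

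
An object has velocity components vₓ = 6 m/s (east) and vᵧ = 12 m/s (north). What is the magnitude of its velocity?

|v| = √(vₓ² + vᵧ²) = √(6² + 12²) = √(180) = 13.42 m/s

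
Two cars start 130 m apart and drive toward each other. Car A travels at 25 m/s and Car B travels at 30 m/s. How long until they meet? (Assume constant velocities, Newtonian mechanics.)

Combined speed: v_combined = 25 + 30 = 55 m/s
Time to meet: t = d/v_combined = 130/55 = 2.36 s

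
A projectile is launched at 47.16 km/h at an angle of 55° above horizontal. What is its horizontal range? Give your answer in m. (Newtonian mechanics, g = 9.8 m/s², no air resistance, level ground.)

v₀ = 47.16 km/h × 0.2777777777777778 = 13.1 m/s
R = v₀² × sin(2θ) / g = 13.1² × sin(2 × 55°) / 9.8 = 171.61 × 0.939693 / 9.8 = 16.46 m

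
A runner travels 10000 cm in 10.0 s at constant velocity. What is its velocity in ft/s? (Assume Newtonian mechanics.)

d = 10000 cm × 0.01 = 100.0 m
v = d / t = 100.0 / 10.0 = 10.0 m/s
v = 10.0 m/s / 0.3048 = 32.81 ft/s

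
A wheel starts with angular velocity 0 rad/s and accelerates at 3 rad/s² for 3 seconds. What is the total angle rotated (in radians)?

θ = ω₀t + ½αt² = 0×3 + ½×3×3² = 13.5 rad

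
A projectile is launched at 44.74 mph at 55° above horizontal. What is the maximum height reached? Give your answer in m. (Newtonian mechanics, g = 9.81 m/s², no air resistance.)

v₀ = 44.74 mph × 0.44704 = 20.0006 m/s
H = v₀² × sin²(θ) / (2g) = 20.0006² × sin(55°)² / (2 × 9.81) = 400.024 × 0.67101 / 19.62 = 13.68 m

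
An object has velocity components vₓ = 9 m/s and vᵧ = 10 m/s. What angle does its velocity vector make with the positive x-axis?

θ = arctan(vᵧ/vₓ) = arctan(10/9) = 48.01°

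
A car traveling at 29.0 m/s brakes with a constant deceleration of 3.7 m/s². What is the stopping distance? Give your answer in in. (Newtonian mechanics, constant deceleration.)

d = v₀² / (2a) = 29.0² / (2 × 3.7) = 841.0 / 7.4 = 113.649 m
d = 113.649 m / 0.0254 = 4474 in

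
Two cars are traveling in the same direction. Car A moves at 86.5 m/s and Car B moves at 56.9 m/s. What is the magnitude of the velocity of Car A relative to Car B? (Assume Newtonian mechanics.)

v_rel = |v_A - v_B| = |86.5 - 56.9| = 29.6 m/s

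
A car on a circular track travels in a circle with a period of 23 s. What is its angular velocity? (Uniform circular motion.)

ω = 2π/T = 2π/23 = 0.2732 rad/s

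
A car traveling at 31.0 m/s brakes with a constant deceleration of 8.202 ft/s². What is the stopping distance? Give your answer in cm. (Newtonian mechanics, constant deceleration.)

a = 8.202 ft/s² × 0.3048 = 2.49997 m/s²
d = v₀² / (2a) = 31.0² / (2 × 2.49997) = 961.0 / 4.99994 = 192.202 m
d = 192.202 m / 0.01 = 19220 cm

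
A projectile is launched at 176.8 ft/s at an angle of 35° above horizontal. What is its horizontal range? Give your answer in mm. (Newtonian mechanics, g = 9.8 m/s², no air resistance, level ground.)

v₀ = 176.8 ft/s × 0.3048 = 53.8886 m/s
R = v₀² × sin(2θ) / g = 53.8886² × sin(2 × 35°) / 9.8 = 2903.98 × 0.939693 / 9.8 = 278.454 m
R = 278.454 m / 0.001 = 278500 mm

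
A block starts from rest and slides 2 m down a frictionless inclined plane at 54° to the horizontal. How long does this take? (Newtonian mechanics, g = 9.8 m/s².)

a = g sin(θ) = 9.8 × sin(54°) = 7.9284 m/s²
t = √(2d/a) = √(2 × 2 / 7.9284) = 0.71 s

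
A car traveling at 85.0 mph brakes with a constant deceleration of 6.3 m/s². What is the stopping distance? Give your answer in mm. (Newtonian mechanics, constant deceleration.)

v₀ = 85.0 mph × 0.44704 = 37.9984 m/s
d = v₀² / (2a) = 37.9984² / (2 × 6.3) = 1443.88 / 12.6 = 114.594 m
d = 114.594 m / 0.001 = 114600 mm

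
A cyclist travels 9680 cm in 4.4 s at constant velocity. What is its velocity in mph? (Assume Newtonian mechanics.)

d = 9680 cm × 0.01 = 96.8 m
v = d / t = 96.8 / 4.4 = 22.0 m/s
v = 22.0 m/s / 0.44704 = 49.21 mph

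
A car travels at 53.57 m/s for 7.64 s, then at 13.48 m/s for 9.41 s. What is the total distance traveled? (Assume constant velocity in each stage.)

d₁ = v₁t₁ = 53.57 × 7.64 = 409.2748 m
d₂ = v₂t₂ = 13.48 × 9.41 = 126.8468 m
d_total = 409.2748 + 126.8468 = 536.12 m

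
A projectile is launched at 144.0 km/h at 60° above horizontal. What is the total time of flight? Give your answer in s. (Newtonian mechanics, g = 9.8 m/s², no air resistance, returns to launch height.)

v₀ = 144.0 km/h × 0.2777777777777778 = 40.0 m/s
T = 2 × v₀ × sin(θ) / g = 2 × 40.0 × sin(60°) / 9.8 = 2 × 40.0 × 0.866025 / 9.8 = 7.07 s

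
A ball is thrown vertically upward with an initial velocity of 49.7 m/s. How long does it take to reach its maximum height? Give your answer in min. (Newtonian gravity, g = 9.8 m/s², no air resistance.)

t_up = v₀ / g = 49.7 / 9.8 = 5.07143 s
t_up = 5.07143 s / 60.0 = 0.08452 min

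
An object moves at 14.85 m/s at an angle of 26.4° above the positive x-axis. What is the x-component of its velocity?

vₓ = v cos(θ) = 14.85 × cos(26.4°) = 13.3 m/s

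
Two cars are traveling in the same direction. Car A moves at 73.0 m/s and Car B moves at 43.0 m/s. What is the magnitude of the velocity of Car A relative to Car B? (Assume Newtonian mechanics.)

v_rel = |v_A - v_B| = |73.0 - 43.0| = 30.0 m/s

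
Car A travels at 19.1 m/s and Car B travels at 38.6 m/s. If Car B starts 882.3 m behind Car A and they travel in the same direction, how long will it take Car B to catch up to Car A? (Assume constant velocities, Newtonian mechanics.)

Relative speed: v_rel = 38.6 - 19.1 = 19.5 m/s
Time to catch: t = d₀/v_rel = 882.3/19.5 = 45.25 s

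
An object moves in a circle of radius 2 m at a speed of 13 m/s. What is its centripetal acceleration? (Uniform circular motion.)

a_c = v²/r = 13²/2 = 169/2 = 84.5 m/s²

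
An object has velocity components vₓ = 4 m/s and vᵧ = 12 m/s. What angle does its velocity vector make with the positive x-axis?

θ = arctan(vᵧ/vₓ) = arctan(12/4) = 71.57°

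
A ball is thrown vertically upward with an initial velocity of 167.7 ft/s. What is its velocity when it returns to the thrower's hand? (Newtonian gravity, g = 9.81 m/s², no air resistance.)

By conservation of energy (no air resistance), the ball returns to the throw height with the same speed as launch, but directed downward.
|v_ground| = v₀ = 167.7 ft/s
v_ground = 167.7 ft/s (downward)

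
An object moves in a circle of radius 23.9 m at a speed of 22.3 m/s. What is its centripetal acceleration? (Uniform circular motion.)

a_c = v²/r = 22.3²/23.9 = 497.29/23.9 = 20.81 m/s²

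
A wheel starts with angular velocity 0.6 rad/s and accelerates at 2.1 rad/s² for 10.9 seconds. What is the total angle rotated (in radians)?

θ = ω₀t + ½αt² = 0.6×10.9 + ½×2.1×10.9² = 131.29 rad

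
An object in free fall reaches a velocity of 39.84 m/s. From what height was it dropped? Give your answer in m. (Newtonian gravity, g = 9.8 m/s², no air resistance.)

h = v² / (2g) = 39.84² / (2 × 9.8) = 80.98 m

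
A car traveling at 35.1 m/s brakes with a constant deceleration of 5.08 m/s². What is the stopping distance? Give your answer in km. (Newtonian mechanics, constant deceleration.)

d = v₀² / (2a) = 35.1² / (2 × 5.08) = 1232.01 / 10.16 = 121.261 m
d = 121.261 m / 1000.0 = 0.1213 km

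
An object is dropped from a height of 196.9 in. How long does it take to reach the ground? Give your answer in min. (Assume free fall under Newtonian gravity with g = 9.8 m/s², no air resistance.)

h = 196.9 in × 0.0254 = 5.00126 m
t = √(2h/g) = √(2 × 5.00126 / 9.8) = 1.01028 s
t = 1.01028 s / 60.0 = 0.01684 min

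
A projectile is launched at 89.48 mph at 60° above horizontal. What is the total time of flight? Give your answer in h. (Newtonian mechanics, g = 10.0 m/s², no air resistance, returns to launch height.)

v₀ = 89.48 mph × 0.44704 = 40.0011 m/s
T = 2 × v₀ × sin(θ) / g = 2 × 40.0011 × sin(60°) / 10.0 = 2 × 40.0011 × 0.866025 / 10.0 = 6.92839 s
T = 6.92839 s / 3600.0 = 0.001925 h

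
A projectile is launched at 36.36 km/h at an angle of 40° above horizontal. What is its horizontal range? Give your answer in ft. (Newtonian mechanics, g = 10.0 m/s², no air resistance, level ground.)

v₀ = 36.36 km/h × 0.2777777777777778 = 10.1 m/s
R = v₀² × sin(2θ) / g = 10.1² × sin(2 × 40°) / 10.0 = 102.01 × 0.984808 / 10.0 = 10.046 m
R = 10.046 m / 0.3048 = 32.96 ft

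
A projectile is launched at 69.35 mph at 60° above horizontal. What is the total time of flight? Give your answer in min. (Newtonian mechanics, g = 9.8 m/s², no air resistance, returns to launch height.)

v₀ = 69.35 mph × 0.44704 = 31.0022 m/s
T = 2 × v₀ × sin(θ) / g = 2 × 31.0022 × sin(60°) / 9.8 = 2 × 31.0022 × 0.866025 / 9.8 = 5.47932 s
T = 5.47932 s / 60.0 = 0.09132 min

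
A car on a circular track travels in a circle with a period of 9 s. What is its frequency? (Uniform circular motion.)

f = 1/T = 1/9 = 0.1111 Hz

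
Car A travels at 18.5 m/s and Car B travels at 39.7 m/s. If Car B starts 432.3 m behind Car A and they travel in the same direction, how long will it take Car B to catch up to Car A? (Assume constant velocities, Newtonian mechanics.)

Relative speed: v_rel = 39.7 - 18.5 = 21.2 m/s
Time to catch: t = d₀/v_rel = 432.3/21.2 = 20.39 s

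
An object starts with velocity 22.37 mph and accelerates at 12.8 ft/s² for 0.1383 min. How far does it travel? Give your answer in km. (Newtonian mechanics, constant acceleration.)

v₀ = 22.37 mph × 0.44704 = 10.0003 m/s
a = 12.8 ft/s² × 0.3048 = 3.90144 m/s²
t = 0.1383 min × 60.0 = 8.298 s
d = v₀ × t + ½ × a × t² = 10.0003 × 8.298 + 0.5 × 3.90144 × 8.298² = 217.303 m
d = 217.303 m / 1000.0 = 0.2173 km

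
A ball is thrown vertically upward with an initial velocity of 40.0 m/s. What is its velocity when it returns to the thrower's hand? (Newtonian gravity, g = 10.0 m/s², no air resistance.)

By conservation of energy (no air resistance), the ball returns to the throw height with the same speed as launch, but directed downward.
|v_ground| = v₀ = 40.0 m/s
v_ground = 40.0 m/s (downward)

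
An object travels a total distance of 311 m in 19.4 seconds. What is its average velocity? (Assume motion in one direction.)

v_avg = Δd / Δt = 311 / 19.4 = 16.03 m/s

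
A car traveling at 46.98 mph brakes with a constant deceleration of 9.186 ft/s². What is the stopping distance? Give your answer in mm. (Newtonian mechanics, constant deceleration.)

v₀ = 46.98 mph × 0.44704 = 21.0019 m/s
a = 9.186 ft/s² × 0.3048 = 2.79989 m/s²
d = v₀² / (2a) = 21.0019² / (2 × 2.79989) = 441.08 / 5.59978 = 78.7674 m
d = 78.7674 m / 0.001 = 78770 mm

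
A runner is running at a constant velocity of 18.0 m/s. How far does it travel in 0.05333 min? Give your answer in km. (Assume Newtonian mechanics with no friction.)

t = 0.05333 min × 60.0 = 3.1998 s
d = v × t = 18.0 × 3.1998 = 57.5964 m
d = 57.5964 m / 1000.0 = 0.0576 km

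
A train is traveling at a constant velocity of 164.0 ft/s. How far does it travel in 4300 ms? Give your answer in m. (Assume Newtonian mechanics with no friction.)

v = 164.0 ft/s × 0.3048 = 49.9872 m/s
t = 4300 ms × 0.001 = 4.3 s
d = v × t = 49.9872 × 4.3 = 214.9 m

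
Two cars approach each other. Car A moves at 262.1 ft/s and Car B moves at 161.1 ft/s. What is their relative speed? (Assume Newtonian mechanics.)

v_rel = v_A + v_B = 262.1 + 161.1 = 423.2 ft/s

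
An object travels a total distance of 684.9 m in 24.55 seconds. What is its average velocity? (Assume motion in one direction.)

v_avg = Δd / Δt = 684.9 / 24.55 = 27.9 m/s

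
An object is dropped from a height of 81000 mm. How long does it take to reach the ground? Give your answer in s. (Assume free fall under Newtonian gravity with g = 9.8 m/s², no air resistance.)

h = 81000 mm × 0.001 = 81.0 m
t = √(2h/g) = √(2 × 81.0 / 9.8) = 4.066 s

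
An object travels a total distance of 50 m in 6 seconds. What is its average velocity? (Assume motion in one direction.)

v_avg = Δd / Δt = 50 / 6 = 8.33 m/s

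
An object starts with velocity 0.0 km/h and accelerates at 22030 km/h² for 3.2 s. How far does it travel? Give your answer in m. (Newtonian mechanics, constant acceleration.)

v₀ = 0.0 km/h × 0.2777777777777778 = 0.0 m/s
a = 22030 km/h² × 7.716049382716049e-05 = 1.69985 m/s²
d = v₀ × t + ½ × a × t² = 0.0 × 3.2 + 0.5 × 1.69985 × 3.2² = 8.703 m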